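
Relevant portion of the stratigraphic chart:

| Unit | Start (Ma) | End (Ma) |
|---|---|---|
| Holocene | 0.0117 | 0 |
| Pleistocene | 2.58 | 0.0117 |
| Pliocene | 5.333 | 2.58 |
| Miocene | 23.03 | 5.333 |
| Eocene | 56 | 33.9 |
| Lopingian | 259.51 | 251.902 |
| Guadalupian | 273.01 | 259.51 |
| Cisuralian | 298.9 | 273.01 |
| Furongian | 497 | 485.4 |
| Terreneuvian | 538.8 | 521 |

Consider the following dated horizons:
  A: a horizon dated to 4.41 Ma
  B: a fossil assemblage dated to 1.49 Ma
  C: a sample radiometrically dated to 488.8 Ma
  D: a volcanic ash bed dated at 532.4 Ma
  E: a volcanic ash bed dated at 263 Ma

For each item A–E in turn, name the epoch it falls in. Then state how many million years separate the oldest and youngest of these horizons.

Match each age against the start–end ranges in the excerpt: A = 4.41 Ma → Pliocene (5.333–2.58); B = 1.49 Ma → Pleistocene (2.58–0.0117); C = 488.8 Ma → Furongian (497–485.4); D = 532.4 Ma → Terreneuvian (538.8–521); E = 263 Ma → Guadalupian (273.01–259.51).
The largest age is 532.4 Ma and the smallest is 1.49 Ma; their difference is 530.91 Myr.

A — Pliocene; B — Pleistocene; C — Furongian; D — Terreneuvian; E — Guadalupian; span 530.91 million years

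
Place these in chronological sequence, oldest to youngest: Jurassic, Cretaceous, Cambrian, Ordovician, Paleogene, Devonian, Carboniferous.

Era membership (oldest first within each) — Paleozoic: Cambrian, Ordovician, Devonian, Carboniferous; Mesozoic: Jurassic, Cretaceous; Cenozoic: Paleogene. Paleozoic precedes Mesozoic, which precedes Cenozoic. Concatenating the groups in that era order gives oldest to youngest directly.

Cambrian, then Ordovician, then Devonian, then Carboniferous, then Jurassic, then Cretaceous, then Paleogene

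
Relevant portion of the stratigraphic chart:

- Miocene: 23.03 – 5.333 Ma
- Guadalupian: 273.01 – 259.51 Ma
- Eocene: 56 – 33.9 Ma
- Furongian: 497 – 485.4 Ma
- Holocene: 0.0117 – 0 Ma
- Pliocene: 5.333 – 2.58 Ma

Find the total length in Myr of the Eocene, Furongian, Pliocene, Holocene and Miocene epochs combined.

54.1617 million years

Duration is start − end for each: (56 − 33.9) + (497 − 485.4) + (5.333 − 2.58) + (0.0117 − 0) + (23.03 − 5.333).
That is 22.1 + 11.6 + 2.753 + 0.0117 + 17.697, which totals 54.1617 million years.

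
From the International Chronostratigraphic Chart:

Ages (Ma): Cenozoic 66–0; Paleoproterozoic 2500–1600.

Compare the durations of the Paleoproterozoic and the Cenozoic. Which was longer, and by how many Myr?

Paleoproterozoic: 2500 − 1600 = 900 Myr.
Cenozoic: 66 − 0 = 66 Myr.
Difference: 900 − 66 = 834 Myr, so the Paleoproterozoic was longer.

Paleoproterozoic, by 834 million years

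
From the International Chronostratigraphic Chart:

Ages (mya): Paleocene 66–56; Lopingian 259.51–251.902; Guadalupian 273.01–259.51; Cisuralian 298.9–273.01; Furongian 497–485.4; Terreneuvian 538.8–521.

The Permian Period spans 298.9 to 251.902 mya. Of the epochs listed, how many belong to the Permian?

3

Epochs inside 298.9–251.902 Ma: Cisuralian, Guadalupian, Lopingian — 3 in total.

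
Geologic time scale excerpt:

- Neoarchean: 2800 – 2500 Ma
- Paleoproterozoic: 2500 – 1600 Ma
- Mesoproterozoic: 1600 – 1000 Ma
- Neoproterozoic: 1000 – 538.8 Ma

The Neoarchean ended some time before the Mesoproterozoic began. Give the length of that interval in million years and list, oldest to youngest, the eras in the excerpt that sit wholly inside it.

900 million years; Paleoproterozoic

End of Neoarchean = 2500 Ma; start of Mesoproterozoic = 1600 Ma.
Gap = 2500 − 1600 = 900 Myr.
Eras wholly inside 2500–1600 Ma: Paleoproterozoic (2500–1600).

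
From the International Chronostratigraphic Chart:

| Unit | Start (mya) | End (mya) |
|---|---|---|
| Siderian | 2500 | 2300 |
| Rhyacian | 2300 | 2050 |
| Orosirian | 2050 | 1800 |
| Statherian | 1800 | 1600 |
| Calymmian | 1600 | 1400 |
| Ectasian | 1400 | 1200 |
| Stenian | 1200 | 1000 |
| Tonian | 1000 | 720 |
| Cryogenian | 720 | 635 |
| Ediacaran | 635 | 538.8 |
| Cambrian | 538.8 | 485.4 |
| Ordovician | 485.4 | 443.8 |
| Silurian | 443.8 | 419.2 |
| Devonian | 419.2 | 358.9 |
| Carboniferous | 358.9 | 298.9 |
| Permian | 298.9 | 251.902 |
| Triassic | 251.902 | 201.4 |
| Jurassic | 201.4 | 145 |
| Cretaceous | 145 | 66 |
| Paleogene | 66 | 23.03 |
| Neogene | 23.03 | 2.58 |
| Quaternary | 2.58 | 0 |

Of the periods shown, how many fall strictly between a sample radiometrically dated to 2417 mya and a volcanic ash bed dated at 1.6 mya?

2417 Ma sits inside the Siderian (2500–2300) and 1.6 Ma inside the Quaternary (2.58–0); neither of those is wholly between the two dates.
The listed periods lying completely between them are Rhyacian, Orosirian, Statherian, Calymmian, Ectasian, Stenian, Tonian, Cryogenian, Ediacaran, Cambrian, Ordovician, Silurian, Devonian, Carboniferous, Permian, Triassic, Jurassic, Cretaceous, Paleogene, Neogene — 20 in all.

20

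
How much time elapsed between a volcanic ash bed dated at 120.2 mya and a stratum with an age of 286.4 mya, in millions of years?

286.4 − 120.2 = 166.2 million years.

166.2 million years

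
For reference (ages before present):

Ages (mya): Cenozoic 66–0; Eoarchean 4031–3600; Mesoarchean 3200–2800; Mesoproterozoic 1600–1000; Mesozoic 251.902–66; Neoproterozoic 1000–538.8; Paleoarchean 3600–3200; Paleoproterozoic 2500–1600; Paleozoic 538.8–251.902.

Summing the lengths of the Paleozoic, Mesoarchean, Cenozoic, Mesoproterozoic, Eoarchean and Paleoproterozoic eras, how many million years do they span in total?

Duration is start − end for each: (538.8 − 251.902) + (3200 − 2800) + (66 − 0) + (1600 − 1000) + (4031 − 3600) + (2500 − 1600).
That is 286.898 + 400 + 66 + 600 + 431 + 900, which totals 2683.898 million years.

2683.898 million years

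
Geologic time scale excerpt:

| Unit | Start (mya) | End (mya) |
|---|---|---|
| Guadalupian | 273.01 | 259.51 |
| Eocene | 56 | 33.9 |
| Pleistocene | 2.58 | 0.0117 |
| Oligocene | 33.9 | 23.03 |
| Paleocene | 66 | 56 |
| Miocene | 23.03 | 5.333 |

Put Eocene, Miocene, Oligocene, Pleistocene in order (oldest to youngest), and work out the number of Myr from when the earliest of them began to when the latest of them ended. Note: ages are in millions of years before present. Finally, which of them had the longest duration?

Start ages (Ma): Eocene 56, Oligocene 33.9, Miocene 23.03, Pleistocene 2.58.
Ordered oldest to youngest: Eocene, Oligocene, Miocene, Pleistocene.
Span = 56 − 0.0117 = 55.9883 Myr.
Durations: Eocene 22.1, Miocene 17.697, Pleistocene 2.5683, Oligocene 10.87 → longest is Eocene (22.1 Myr).

Eocene, Oligocene, Miocene, Pleistocene; total span 55.9883 Myr; longest is Eocene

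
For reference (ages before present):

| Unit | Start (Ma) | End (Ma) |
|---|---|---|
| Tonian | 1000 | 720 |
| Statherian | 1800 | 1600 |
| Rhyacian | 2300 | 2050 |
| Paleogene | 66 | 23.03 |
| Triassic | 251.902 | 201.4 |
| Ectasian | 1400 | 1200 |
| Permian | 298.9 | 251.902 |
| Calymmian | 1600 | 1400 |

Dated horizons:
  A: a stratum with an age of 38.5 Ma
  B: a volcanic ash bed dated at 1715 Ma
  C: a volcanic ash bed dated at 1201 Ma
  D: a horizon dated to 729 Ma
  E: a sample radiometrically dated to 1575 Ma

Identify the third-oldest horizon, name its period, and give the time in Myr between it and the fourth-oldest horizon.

Sorted oldest-first by Ma: B (1715), E (1575), C (1201), D (729), A (38.5).
The third oldest is C at 1201 Ma, which lies in 1400–1200 Ma: the Ectasian.
The fourth oldest is D at 729 Ma; separation = |1201 − 729| = 472 Myr.

C, in the Ectasian; 472 million years to D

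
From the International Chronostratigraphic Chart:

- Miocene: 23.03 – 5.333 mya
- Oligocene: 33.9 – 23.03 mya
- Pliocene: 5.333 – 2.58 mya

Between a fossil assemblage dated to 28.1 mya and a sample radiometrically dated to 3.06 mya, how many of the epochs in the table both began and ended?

28.1 Ma sits inside the Oligocene (33.9–23.03) and 3.06 Ma inside the Pliocene (5.333–2.58); neither of those is wholly between the two dates.
The listed epochs lying completely between them are Miocene — 1 in all.

1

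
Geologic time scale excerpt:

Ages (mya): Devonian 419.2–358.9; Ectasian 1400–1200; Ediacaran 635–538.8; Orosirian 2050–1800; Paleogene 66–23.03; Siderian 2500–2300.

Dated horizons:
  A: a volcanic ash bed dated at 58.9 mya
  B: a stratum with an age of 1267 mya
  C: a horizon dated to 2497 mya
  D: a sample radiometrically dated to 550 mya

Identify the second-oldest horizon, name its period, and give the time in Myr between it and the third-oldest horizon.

B, in the Ectasian; 717 million years to D

Larger Ma means older, so oldest first: C 2497 > B 1267 > D 550 > A 58.9.
Counting 2 along gives B (1267 Ma); the excerpt puts that inside the Ectasian, 1400–1200 Ma.
Next in line is D (550 Ma), and 1267 − 550 = 717 Myr.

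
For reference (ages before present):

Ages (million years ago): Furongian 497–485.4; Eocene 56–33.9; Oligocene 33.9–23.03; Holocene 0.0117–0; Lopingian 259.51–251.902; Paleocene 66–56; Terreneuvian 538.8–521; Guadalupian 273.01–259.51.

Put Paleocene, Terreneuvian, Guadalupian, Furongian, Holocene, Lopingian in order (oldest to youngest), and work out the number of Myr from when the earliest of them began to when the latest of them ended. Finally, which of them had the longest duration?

From the excerpt: Paleocene 66–56; Terreneuvian 538.8–521; Guadalupian 273.01–259.51; Furongian 497–485.4; Holocene 0.0117–0; Lopingian 259.51–251.902 (Ma).
Larger Ma is earlier, so the oldest is Terreneuvian and the youngest is Holocene; oldest to youngest: Terreneuvian, Furongian, Guadalupian, Lopingian, Paleocene, Holocene.
Oldest start 538.8 minus youngest end 0 gives 538.8 Myr overall.
Individual lengths (start − end): Paleocene 10; Holocene 0.0117; Lopingian 7.608; Furongian 11.6; Terreneuvian 17.8; Guadalupian 13.5. The largest is Terreneuvian at 17.8 Myr.

Terreneuvian → Furongian → Guadalupian → Lopingian → Paleocene → Holocene; total span 538.8 Myr; longest is Terreneuvian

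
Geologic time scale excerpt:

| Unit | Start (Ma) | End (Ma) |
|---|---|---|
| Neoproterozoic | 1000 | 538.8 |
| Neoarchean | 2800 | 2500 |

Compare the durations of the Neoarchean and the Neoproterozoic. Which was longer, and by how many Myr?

Neoproterozoic, by 161.2 million years

Neoarchean: 2800 − 2500 = 300 Myr.
Neoproterozoic: 1000 − 538.8 = 461.2 Myr.
Difference: 461.2 − 300 = 161.2 Myr, so the Neoproterozoic was longer.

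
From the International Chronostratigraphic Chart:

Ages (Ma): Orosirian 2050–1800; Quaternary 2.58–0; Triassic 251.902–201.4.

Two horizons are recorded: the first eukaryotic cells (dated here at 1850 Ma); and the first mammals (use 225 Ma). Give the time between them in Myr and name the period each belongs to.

1625 million years apart; the first in the Orosirian, the second in the Triassic

Elapsed time: 1850 − 225 = 1625 Myr.
1850 Ma lies within 2050–1800 Ma: Orosirian.
225 Ma lies within 251.902–201.4 Ma: Triassic.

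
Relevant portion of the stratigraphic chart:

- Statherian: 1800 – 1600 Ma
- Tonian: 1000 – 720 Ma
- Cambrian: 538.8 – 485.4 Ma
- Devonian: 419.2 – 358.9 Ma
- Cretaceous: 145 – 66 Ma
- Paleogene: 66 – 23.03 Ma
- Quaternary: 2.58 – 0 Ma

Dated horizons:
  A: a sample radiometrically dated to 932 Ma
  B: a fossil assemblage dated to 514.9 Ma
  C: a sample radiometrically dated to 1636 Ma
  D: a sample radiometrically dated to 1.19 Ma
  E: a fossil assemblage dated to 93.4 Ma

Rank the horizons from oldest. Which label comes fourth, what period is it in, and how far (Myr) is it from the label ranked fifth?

Larger Ma means older, so oldest first: C 1636 > A 932 > B 514.9 > E 93.4 > D 1.19.
Counting 4 along gives E (93.4 Ma); the excerpt puts that inside the Cretaceous, 145–66 Ma.
Next in line is D (1.19 Ma), and 93.4 − 1.19 = 92.21 Myr.

E, in the Cretaceous; 92.21 million years to D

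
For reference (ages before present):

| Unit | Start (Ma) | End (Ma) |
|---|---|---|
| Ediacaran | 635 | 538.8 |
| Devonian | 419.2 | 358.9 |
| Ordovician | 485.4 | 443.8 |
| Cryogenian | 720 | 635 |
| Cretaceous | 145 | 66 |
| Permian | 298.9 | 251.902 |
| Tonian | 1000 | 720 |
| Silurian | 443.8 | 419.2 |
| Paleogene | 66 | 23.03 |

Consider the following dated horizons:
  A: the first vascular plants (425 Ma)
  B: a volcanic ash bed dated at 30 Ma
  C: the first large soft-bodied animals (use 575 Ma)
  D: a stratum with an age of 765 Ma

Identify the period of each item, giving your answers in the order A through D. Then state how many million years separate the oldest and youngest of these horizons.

A — Silurian; B — Paleogene; C — Ediacaran; D — Tonian; span 735 million years

Match each age against the start–end ranges in the excerpt: A = 425 Ma → Silurian (443.8–419.2); B = 30 Ma → Paleogene (66–23.03); C = 575 Ma → Ediacaran (635–538.8); D = 765 Ma → Tonian (1000–720).
The largest age is 765 Ma and the smallest is 30 Ma; their difference is 735 Myr.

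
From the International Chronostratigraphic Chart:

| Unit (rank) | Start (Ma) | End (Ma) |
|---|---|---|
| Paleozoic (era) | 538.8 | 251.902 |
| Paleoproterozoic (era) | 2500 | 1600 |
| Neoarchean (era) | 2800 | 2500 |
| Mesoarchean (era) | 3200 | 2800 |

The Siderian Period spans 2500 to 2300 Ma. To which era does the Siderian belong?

The Siderian (2500–2300 Ma) lies entirely within 2500–1600 Ma, the Paleoproterozoic Era.

Paleoproterozoic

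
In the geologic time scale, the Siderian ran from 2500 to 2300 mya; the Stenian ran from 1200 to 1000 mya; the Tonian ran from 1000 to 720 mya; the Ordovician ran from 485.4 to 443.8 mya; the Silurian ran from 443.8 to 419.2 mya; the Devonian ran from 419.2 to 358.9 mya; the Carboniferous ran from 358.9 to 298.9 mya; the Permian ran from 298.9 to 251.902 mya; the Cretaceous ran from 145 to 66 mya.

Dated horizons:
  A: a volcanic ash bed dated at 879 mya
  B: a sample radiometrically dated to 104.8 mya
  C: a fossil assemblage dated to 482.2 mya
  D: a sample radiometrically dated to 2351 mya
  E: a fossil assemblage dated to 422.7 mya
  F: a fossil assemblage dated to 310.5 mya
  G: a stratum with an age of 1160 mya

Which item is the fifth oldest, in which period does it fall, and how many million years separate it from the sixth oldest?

E, in the Silurian; 112.2 million years to F

Sorted oldest-first by Ma: D (2351), G (1160), A (879), C (482.2), E (422.7), F (310.5), B (104.8).
The fifth oldest is E at 422.7 Ma, which lies in 443.8–419.2 Ma: the Silurian.
The sixth oldest is F at 310.5 Ma; separation = |422.7 − 310.5| = 112.2 Myr.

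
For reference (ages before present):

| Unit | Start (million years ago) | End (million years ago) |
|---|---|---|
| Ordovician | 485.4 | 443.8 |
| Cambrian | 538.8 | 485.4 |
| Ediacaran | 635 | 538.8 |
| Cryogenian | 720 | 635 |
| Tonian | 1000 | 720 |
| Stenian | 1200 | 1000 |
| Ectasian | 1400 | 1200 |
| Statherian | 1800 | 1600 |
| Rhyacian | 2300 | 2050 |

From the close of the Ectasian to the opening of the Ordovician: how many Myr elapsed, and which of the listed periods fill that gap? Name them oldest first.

714.6 million years; Stenian, Tonian, Cryogenian, Ediacaran, Cambrian

End of Ectasian = 1200 Ma; start of Ordovician = 485.4 Ma.
Gap = 1200 − 485.4 = 714.6 Myr.
Periods wholly inside 1200–485.4 Ma: Stenian (1200–1000), Tonian (1000–720), Cryogenian (720–635), Ediacaran (635–538.8), Cambrian (538.8–485.4).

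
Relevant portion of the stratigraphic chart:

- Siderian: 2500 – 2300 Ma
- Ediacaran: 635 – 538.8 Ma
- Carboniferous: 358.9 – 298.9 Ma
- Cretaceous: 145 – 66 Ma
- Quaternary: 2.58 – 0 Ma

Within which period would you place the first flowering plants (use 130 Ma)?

130 Ma lies between 145 and 66 Ma, so it falls in the Cretaceous.

Cretaceous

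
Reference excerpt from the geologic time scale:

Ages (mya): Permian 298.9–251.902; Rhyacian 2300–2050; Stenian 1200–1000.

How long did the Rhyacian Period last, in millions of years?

250 million years

2300 − 2050 = 250 million years.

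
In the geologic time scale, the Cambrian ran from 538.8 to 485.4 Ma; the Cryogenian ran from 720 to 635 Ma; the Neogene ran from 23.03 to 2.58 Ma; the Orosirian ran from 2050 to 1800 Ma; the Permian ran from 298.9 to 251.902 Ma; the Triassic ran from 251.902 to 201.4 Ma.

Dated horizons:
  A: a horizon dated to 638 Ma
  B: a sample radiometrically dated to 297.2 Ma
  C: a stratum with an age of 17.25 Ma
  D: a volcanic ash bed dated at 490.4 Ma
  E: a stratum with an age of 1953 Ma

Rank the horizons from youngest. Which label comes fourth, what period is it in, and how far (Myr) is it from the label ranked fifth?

Smaller Ma means younger, so youngest first: C 17.25 < B 297.2 < D 490.4 < A 638 < E 1953.
Counting 4 along gives A (638 Ma); the excerpt puts that inside the Cryogenian, 720–635 Ma.
Next in line is E (1953 Ma), and 1953 − 638 = 1315 Myr.

A, in the Cryogenian; 1315 million years to E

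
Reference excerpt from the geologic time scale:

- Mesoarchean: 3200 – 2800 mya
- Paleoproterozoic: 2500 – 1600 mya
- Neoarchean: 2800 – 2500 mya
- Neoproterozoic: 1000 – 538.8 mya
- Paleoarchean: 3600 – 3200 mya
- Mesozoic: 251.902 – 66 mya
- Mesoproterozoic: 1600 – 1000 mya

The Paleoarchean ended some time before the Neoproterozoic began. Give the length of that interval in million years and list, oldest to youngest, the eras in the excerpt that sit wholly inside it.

The Paleoarchean closes at 3200 Ma and the Neoproterozoic opens at 1000 Ma, so the interval is 3200 − 1000 = 2200 Myr.
An era fits inside if it starts at or after 3200 Ma and ends at or before 1000 Ma; oldest first that gives Mesoarchean, Neoarchean, Paleoproterozoic, Mesoproterozoic.

2200 million years; Mesoarchean, Neoarchean, Paleoproterozoic, Mesoproterozoic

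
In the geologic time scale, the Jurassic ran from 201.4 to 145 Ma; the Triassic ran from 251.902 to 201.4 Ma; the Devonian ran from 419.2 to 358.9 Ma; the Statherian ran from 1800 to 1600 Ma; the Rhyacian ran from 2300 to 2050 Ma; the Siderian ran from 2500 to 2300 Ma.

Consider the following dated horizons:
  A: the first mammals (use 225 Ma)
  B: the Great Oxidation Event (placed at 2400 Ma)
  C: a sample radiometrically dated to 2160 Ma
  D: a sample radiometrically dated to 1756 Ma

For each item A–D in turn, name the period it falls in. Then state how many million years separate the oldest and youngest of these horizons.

A: 225 Ma lies in 251.902–201.4 Ma, so Triassic.
B: 2400 Ma lies in 2500–2300 Ma, so Siderian.
C: 2160 Ma lies in 2300–2050 Ma, so Rhyacian.
D: 1756 Ma lies in 1800–1600 Ma, so Statherian.
Oldest = 2400 Ma, youngest = 225 Ma → span 2175 Myr.

A — Triassic; B — Siderian; C — Rhyacian; D — Statherian; span 2175 million years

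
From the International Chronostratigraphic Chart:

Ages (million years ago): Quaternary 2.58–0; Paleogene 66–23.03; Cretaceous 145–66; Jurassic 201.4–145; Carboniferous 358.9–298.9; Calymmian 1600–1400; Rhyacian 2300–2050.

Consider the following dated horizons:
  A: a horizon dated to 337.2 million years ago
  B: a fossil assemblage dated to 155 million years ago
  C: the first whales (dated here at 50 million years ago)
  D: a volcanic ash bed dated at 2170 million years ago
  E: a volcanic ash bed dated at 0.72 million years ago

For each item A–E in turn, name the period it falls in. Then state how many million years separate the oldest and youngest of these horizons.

A — Carboniferous; B — Jurassic; C — Paleogene; D — Rhyacian; E — Quaternary; span 2169.28 million years

Match each age against the start–end ranges in the excerpt: A = 337.2 Ma → Carboniferous (358.9–298.9); B = 155 Ma → Jurassic (201.4–145); C = 50 Ma → Paleogene (66–23.03); D = 2170 Ma → Rhyacian (2300–2050); E = 0.72 Ma → Quaternary (2.58–0).
The largest age is 2170 Ma and the smallest is 0.72 Ma; their difference is 2169.28 Myr.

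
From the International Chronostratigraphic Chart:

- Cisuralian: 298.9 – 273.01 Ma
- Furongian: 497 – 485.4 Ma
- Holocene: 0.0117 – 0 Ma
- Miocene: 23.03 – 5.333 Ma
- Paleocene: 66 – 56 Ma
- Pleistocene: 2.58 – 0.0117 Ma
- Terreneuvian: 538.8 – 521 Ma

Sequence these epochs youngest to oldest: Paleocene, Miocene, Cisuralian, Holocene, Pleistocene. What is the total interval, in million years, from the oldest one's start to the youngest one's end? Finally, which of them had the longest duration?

Start ages (Ma): Cisuralian 298.9, Paleocene 66, Miocene 23.03, Pleistocene 2.58, Holocene 0.0117.
Ordered youngest to oldest: Holocene, Pleistocene, Miocene, Paleocene, Cisuralian.
Span = 298.9 − 0 = 298.9 Myr.
Durations: Holocene 0.0117, Cisuralian 25.89, Miocene 17.697, Pleistocene 2.5683, Paleocene 10 → longest is Cisuralian (25.89 Myr).

Holocene → Pleistocene → Miocene → Paleocene → Cisuralian; total span 298.9 Myr; longest is Cisuralian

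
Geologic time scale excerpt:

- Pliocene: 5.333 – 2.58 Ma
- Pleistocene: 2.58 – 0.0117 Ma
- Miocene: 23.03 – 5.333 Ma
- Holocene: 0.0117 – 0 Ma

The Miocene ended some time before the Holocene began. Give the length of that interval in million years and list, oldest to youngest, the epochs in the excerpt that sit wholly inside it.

The Miocene closes at 5.333 Ma and the Holocene opens at 0.0117 Ma, so the interval is 5.333 − 0.0117 = 5.3213 Myr.
An epoch fits inside if it starts at or after 5.333 Ma and ends at or before 0.0117 Ma; oldest first that gives Pliocene, Pleistocene.

5.3213 million years; Pliocene, Pleistocene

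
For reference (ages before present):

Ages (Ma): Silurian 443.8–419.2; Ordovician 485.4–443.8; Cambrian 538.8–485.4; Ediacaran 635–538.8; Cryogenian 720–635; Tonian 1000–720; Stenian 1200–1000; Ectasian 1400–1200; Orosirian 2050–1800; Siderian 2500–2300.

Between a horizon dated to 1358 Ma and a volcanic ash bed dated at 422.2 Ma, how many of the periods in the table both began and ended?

6

1358 Ma sits inside the Ectasian (1400–1200) and 422.2 Ma inside the Silurian (443.8–419.2); neither of those is wholly between the two dates.
The listed periods lying completely between them are Stenian, Tonian, Cryogenian, Ediacaran, Cambrian, Ordovician — 6 in all.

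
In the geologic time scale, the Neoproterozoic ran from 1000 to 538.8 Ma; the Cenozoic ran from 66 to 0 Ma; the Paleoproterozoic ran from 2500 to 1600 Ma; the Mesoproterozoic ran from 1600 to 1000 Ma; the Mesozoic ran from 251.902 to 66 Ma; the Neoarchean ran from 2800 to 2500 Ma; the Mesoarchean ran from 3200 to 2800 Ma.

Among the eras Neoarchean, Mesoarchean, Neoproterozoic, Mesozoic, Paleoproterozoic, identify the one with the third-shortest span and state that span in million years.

Durations: Neoarchean 300; Mesoarchean 400; Neoproterozoic 461.2; Mesozoic 185.902; Paleoproterozoic 900 Myr.
Sorted shortest-first: Mesozoic (185.902), Neoarchean (300), Mesoarchean (400), Neoproterozoic (461.2), Paleoproterozoic (900).
The third shortest is Mesoarchean at 400 Myr.

Mesoarchean, 400 million years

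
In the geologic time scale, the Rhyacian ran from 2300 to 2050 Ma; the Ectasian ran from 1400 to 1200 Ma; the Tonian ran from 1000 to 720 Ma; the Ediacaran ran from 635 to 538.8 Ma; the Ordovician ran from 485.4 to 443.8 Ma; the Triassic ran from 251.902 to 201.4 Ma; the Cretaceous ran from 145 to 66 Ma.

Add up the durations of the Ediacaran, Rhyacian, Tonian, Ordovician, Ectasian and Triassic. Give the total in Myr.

Each duration: Ediacaran = 96.2; Rhyacian = 250; Tonian = 280; Ordovician = 41.6; Ectasian = 200; Triassic = 50.502.
Sum: 96.2 + 250 + 280 + 41.6 + 200 + 50.502 = 918.302 Myr.

918.302 million years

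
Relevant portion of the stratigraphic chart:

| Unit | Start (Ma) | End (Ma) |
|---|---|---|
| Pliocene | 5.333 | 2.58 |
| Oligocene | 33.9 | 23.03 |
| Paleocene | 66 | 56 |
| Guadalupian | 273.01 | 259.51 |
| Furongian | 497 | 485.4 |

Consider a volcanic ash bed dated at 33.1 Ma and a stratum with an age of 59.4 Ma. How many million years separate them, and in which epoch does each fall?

26.3 million years apart; the first in the Oligocene, the second in the Paleocene

Elapsed time: 59.4 − 33.1 = 26.3 Myr.
33.1 Ma lies within 33.9–23.03 Ma: Oligocene.
59.4 Ma lies within 66–56 Ma: Paleocene.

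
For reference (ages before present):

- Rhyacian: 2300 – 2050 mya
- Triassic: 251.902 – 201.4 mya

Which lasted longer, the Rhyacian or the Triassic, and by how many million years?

Rhyacian, by 199.498 million years

Rhyacian: 2300 − 2050 = 250 Myr.
Triassic: 251.902 − 201.4 = 50.502 Myr.
Difference: 250 − 50.502 = 199.498 Myr, so the Rhyacian was longer.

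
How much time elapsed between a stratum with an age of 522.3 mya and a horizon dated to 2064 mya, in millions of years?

1541.7 million years

2064 − 522.3 = 1541.7 million years.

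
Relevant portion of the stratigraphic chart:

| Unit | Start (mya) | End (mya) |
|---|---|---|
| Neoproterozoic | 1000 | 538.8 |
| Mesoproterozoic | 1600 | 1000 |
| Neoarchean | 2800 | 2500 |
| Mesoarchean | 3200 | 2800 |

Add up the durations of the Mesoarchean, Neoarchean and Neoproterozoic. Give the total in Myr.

Each duration: Mesoarchean = 400; Neoarchean = 300; Neoproterozoic = 461.2.
Sum: 400 + 300 + 461.2 = 1161.2 Myr.

1161.2 million years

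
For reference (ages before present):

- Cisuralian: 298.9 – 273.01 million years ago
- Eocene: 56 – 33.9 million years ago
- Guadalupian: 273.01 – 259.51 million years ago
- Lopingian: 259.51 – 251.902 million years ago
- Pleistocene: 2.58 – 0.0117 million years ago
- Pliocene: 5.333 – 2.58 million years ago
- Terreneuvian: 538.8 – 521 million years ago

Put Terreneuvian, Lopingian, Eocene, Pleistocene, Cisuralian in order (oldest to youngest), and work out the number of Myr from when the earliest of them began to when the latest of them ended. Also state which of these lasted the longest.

Terreneuvian, Cisuralian, Lopingian, Eocene, Pleistocene; total span 538.7883 Myr; longest is Cisuralian

From the excerpt: Terreneuvian 538.8–521; Lopingian 259.51–251.902; Eocene 56–33.9; Pleistocene 2.58–0.0117; Cisuralian 298.9–273.01 (Ma).
Larger Ma is earlier, so the oldest is Terreneuvian and the youngest is Pleistocene; oldest to youngest: Terreneuvian, Cisuralian, Lopingian, Eocene, Pleistocene.
Oldest start 538.8 minus youngest end 0.0117 gives 538.7883 Myr overall.
Individual lengths (start − end): Terreneuvian 17.8; Eocene 22.1; Cisuralian 25.89; Pleistocene 2.5683; Lopingian 7.608. The largest is Cisuralian at 25.89 Myr.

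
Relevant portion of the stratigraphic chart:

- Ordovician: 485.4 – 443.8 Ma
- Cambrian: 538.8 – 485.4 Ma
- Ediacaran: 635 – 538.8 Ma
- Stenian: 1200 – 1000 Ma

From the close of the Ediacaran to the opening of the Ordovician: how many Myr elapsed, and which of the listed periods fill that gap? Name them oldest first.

The Ediacaran closes at 538.8 Ma and the Ordovician opens at 485.4 Ma, so the interval is 538.8 − 485.4 = 53.4 Myr.
A period fits inside if it starts at or after 538.8 Ma and ends at or before 485.4 Ma; oldest first that gives Cambrian.

53.4 million years; Cambrian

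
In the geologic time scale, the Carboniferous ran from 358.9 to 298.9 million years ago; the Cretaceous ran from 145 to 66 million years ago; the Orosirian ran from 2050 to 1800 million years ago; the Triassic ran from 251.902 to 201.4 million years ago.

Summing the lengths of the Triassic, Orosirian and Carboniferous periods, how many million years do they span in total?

360.502 million years

Duration is start − end for each: (251.902 − 201.4) + (2050 − 1800) + (358.9 − 298.9).
That is 50.502 + 250 + 60, which totals 360.502 million years.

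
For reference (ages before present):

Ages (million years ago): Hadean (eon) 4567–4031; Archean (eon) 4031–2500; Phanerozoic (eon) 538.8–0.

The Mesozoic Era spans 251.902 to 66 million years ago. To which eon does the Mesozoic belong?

Phanerozoic

The Mesozoic (251.902–66 Ma) lies entirely within 538.8–0 Ma, the Phanerozoic Eon.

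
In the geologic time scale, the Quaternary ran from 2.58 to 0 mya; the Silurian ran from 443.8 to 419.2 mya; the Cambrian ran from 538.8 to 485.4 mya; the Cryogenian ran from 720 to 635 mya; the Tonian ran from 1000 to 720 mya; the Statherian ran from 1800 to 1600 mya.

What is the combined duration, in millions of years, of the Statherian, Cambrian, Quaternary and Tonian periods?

535.98 million years

Duration is start − end for each: (1800 − 1600) + (538.8 − 485.4) + (2.58 − 0) + (1000 − 720).
That is 200 + 53.4 + 2.58 + 280, which totals 535.98 million years.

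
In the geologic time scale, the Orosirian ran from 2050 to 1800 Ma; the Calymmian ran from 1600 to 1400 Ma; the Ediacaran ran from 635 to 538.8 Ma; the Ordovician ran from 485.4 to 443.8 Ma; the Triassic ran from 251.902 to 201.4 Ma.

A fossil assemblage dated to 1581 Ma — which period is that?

Calymmian

1581 Ma lies between 1600 and 1400 Ma, so it falls in the Calymmian.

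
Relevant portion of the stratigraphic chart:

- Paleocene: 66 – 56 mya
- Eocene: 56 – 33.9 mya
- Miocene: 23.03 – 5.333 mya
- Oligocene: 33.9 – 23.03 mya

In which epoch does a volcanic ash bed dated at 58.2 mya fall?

58.2 Ma lies between 66 and 56 Ma, so it falls in the Paleocene.

Paleocene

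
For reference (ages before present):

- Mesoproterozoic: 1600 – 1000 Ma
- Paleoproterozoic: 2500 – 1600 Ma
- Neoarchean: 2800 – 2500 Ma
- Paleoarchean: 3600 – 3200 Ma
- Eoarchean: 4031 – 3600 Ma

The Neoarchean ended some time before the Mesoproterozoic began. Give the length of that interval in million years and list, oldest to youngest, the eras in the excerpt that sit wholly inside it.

The Neoarchean closes at 2500 Ma and the Mesoproterozoic opens at 1600 Ma, so the interval is 2500 − 1600 = 900 Myr.
An era fits inside if it starts at or after 2500 Ma and ends at or before 1600 Ma; oldest first that gives Paleoproterozoic.

900 million years; Paleoproterozoic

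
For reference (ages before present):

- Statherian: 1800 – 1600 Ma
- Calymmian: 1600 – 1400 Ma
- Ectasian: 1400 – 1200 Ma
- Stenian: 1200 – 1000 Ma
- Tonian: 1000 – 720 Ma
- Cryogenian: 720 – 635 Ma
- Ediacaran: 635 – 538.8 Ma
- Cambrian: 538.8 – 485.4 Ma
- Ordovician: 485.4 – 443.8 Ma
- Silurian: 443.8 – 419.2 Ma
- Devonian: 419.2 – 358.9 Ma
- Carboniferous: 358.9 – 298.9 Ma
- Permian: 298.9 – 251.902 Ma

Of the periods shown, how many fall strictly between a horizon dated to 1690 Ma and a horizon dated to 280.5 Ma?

1690 Ma sits inside the Statherian (1800–1600) and 280.5 Ma inside the Permian (298.9–251.902); neither of those is wholly between the two dates.
The listed periods lying completely between them are Calymmian, Ectasian, Stenian, Tonian, Cryogenian, Ediacaran, Cambrian, Ordovician, Silurian, Devonian, Carboniferous — 11 in all.

11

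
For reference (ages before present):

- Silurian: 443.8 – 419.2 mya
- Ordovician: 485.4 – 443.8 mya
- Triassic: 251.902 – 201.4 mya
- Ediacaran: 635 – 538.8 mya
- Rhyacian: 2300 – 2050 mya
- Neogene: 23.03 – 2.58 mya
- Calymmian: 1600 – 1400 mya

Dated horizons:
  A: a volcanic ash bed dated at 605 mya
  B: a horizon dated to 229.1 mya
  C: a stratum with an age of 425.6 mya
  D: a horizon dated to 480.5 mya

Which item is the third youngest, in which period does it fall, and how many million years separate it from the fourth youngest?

D, in the Ordovician; 124.5 million years to A

Smaller Ma means younger, so youngest first: B 229.1 < C 425.6 < D 480.5 < A 605.
Counting 3 along gives D (480.5 Ma); the excerpt puts that inside the Ordovician, 485.4–443.8 Ma.
Next in line is A (605 Ma), and 605 − 480.5 = 124.5 Myr.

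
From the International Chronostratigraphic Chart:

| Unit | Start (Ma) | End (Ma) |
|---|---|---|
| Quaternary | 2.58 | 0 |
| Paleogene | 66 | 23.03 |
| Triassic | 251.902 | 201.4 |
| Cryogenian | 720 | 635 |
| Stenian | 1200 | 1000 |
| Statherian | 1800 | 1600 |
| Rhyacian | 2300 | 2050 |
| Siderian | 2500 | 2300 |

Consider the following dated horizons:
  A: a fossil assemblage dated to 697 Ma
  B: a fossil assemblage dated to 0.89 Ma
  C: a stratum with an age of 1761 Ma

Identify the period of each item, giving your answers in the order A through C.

A — Cryogenian; B — Quaternary; C — Statherian

Match each age against the start–end ranges in the excerpt: A = 697 Ma → Cryogenian (720–635); B = 0.89 Ma → Quaternary (2.58–0); C = 1761 Ma → Statherian (1800–1600).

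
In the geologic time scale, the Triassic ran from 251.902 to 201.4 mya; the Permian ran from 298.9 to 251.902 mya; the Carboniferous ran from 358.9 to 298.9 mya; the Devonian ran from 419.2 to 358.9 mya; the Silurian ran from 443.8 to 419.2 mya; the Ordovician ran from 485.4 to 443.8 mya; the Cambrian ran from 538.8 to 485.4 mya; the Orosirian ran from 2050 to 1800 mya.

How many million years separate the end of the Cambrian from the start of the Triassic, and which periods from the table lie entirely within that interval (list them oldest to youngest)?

233.498 million years; Ordovician, Silurian, Devonian, Carboniferous, Permian

The Cambrian closes at 485.4 Ma and the Triassic opens at 251.902 Ma, so the interval is 485.4 − 251.902 = 233.498 Myr.
A period fits inside if it starts at or after 485.4 Ma and ends at or before 251.902 Ma; oldest first that gives Ordovician, Silurian, Devonian, Carboniferous, Permian.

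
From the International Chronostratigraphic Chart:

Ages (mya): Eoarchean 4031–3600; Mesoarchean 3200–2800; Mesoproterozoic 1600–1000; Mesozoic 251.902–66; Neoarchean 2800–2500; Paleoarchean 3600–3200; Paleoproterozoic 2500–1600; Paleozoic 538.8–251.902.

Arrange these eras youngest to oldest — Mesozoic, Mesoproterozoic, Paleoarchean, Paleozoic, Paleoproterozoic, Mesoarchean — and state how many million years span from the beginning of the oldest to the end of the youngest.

From the excerpt: Mesozoic 251.902–66; Mesoproterozoic 1600–1000; Paleoarchean 3600–3200; Paleozoic 538.8–251.902; Paleoproterozoic 2500–1600; Mesoarchean 3200–2800 (Ma).
Larger Ma is earlier, so the oldest is Paleoarchean and the youngest is Mesozoic; youngest to oldest: Mesozoic, Paleozoic, Mesoproterozoic, Paleoproterozoic, Mesoarchean, Paleoarchean.
Oldest start 3600 minus youngest end 66 gives 3534 Myr overall.

Mesozoic, Paleozoic, Mesoproterozoic, Paleoproterozoic, Mesoarchean, Paleoarchean; total span 3534 Myr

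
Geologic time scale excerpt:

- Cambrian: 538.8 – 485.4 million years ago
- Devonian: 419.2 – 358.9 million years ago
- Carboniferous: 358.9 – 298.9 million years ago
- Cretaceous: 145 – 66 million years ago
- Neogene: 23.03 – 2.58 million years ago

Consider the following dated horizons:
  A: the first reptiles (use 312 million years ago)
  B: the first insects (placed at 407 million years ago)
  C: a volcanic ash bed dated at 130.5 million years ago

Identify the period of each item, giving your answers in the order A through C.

A — Carboniferous; B — Devonian; C — Cretaceous

A: 312 Ma lies in 358.9–298.9 Ma, so Carboniferous.
B: 407 Ma lies in 419.2–358.9 Ma, so Devonian.
C: 130.5 Ma lies in 145–66 Ma, so Cretaceous.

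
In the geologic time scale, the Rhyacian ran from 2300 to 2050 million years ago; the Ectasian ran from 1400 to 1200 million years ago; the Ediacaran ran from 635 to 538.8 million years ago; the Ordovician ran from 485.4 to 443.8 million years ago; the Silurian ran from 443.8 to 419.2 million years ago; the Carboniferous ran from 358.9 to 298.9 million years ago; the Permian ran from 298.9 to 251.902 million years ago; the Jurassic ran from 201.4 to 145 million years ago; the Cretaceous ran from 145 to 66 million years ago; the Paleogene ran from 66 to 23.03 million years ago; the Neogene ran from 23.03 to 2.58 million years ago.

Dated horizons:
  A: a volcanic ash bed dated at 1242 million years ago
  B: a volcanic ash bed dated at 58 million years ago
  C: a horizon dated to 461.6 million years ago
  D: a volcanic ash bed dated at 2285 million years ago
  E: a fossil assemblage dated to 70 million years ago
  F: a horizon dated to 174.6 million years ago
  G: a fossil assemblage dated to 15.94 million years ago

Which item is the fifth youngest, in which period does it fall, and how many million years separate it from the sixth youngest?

Sorted youngest-first by Ma: G (15.94), B (58), E (70), F (174.6), C (461.6), A (1242), D (2285).
The fifth youngest is C at 461.6 Ma, which lies in 485.4–443.8 Ma: the Ordovician.
The sixth youngest is A at 1242 Ma; separation = |461.6 − 1242| = 780.4 Myr.

C, in the Ordovician; 780.4 million years to A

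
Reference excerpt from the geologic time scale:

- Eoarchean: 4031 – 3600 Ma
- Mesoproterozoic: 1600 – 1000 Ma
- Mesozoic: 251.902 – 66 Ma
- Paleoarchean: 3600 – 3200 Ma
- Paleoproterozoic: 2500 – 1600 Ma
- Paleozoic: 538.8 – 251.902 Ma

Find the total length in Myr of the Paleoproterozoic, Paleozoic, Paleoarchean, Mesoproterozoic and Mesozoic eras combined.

Each duration: Paleoproterozoic = 900; Paleozoic = 286.898; Paleoarchean = 400; Mesoproterozoic = 600; Mesozoic = 185.902.
Sum: 900 + 286.898 + 400 + 600 + 185.902 = 2372.8 Myr.

2372.8 million years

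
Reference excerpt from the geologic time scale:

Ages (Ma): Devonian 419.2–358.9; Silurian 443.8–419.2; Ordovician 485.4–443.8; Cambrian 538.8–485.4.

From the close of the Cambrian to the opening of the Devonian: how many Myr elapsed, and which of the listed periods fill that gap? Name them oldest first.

66.2 million years; Ordovician, Silurian

End of Cambrian = 485.4 Ma; start of Devonian = 419.2 Ma.
Gap = 485.4 − 419.2 = 66.2 Myr.
Periods wholly inside 485.4–419.2 Ma: Ordovician (485.4–443.8), Silurian (443.8–419.2).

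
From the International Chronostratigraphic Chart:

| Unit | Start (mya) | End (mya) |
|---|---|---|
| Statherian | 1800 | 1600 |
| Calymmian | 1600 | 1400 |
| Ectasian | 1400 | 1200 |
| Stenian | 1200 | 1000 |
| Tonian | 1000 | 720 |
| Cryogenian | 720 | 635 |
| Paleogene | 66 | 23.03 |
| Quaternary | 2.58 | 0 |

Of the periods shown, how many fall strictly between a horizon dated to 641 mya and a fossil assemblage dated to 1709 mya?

4

The older date is 1709 Ma and the younger is 641 Ma.
Periods with start < 1709 and end > 641 Ma: Calymmian (1600–1400), Ectasian (1400–1200), Stenian (1200–1000), Tonian (1000–720).
That is 4 complete periods.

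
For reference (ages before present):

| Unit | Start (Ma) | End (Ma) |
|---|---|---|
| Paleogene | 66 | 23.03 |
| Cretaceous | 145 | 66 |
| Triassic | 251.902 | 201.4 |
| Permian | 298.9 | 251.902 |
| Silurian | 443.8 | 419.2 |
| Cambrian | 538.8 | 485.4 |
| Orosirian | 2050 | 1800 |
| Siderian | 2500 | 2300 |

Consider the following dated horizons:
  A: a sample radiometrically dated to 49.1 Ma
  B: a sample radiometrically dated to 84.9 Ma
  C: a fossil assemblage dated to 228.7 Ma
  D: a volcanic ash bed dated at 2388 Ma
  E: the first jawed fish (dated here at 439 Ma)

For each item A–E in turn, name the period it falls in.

A: 49.1 Ma lies in 66–23.03 Ma, so Paleogene.
B: 84.9 Ma lies in 145–66 Ma, so Cretaceous.
C: 228.7 Ma lies in 251.902–201.4 Ma, so Triassic.
D: 2388 Ma lies in 2500–2300 Ma, so Siderian.
E: 439 Ma lies in 443.8–419.2 Ma, so Silurian.

A — Paleogene; B — Cretaceous; C — Triassic; D — Siderian; E — Silurian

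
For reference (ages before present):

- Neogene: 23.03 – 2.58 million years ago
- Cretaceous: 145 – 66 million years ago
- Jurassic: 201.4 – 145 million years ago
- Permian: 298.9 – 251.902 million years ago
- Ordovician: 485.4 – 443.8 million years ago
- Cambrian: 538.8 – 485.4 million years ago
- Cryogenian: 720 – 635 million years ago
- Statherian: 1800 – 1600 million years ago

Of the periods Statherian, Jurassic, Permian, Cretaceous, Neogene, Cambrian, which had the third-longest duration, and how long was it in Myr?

Start − end for each: Statherian 1800 − 1600 = 200; Jurassic 201.4 − 145 = 56.4; Permian 298.9 − 251.902 = 46.998; Cretaceous 145 − 66 = 79; Neogene 23.03 − 2.58 = 20.45; Cambrian 538.8 − 485.4 = 53.4.
Ranking these from longest: Statherian > Cretaceous > Jurassic > Cambrian > Permian > Neogene.
Position 3 in that ranking is Jurassic, which lasted 56.4 Myr.

Jurassic, 56.4 million years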